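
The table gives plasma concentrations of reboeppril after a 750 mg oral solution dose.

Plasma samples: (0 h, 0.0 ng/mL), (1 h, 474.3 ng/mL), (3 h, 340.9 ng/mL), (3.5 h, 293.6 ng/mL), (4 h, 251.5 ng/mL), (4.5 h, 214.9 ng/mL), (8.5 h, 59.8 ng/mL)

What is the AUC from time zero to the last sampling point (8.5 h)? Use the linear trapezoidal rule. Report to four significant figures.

Trapezoidal AUC_0→8.5:
  [0→1]: (0.0+474.3)/2 × 1 = 237.15
  [1→3]: (474.3+340.9)/2 × 2 = 815.2
  [3→3.5]: (340.9+293.6)/2 × 0.5 = 158.625
  [3.5→4]: (293.6+251.5)/2 × 0.5 = 136.275
  [4→4.5]: (251.5+214.9)/2 × 0.5 = 116.6
  [4.5→8.5]: (214.9+59.8)/2 × 4 = 549.4
  Sum = 2013.25 ng/mL·h

AUC = 2013 ng/mL·h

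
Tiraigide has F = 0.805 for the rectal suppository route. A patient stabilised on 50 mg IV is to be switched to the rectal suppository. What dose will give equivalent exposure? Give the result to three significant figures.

For equal systemic exposure: F × D_ev = D_iv
D_ev = D_iv / F = 50 / 0.805 = 62.1118 mg

D_rectal = 62.1 mg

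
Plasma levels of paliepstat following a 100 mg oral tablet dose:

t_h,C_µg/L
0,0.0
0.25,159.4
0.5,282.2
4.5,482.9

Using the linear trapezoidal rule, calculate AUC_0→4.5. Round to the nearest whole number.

AUC = 1605 µg/L·h

Trapezoidal AUC_0→4.5:
  [0→0.25]: (0.0+159.4)/2 × 0.25 = 19.925
  [0.25→0.5]: (159.4+282.2)/2 × 0.25 = 55.2
  [0.5→4.5]: (282.2+482.9)/2 × 4 = 1530.2
  Sum = 1605.325 µg/L·h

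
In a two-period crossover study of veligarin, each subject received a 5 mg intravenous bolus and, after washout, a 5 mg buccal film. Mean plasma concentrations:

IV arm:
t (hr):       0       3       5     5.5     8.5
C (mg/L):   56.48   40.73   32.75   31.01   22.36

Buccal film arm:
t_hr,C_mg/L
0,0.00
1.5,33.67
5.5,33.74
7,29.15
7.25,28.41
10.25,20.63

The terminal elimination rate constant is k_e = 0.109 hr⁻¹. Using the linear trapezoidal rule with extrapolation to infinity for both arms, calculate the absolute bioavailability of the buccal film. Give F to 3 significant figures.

Trapezoidal AUC_0→8.5 (IV):
  [0→3]: (56.48+40.73)/2 × 3 = 145.815
  [3→5]: (40.73+32.75)/2 × 2 = 73.48
  [5→5.5]: (32.75+31.01)/2 × 0.5 = 15.94
  [5.5→8.5]: (31.01+22.36)/2 × 3 = 80.055
  Sum = 315.29 mg/L·hr
IV tail: 22.36/0.109 = 205.138; AUC_iv,0→∞ = 315.29 + 205.138 = 520.428 mg/L·hr
Trapezoidal AUC_0→10.25 (buccal film):
  [0→1.5]: (0.00+33.67)/2 × 1.5 = 25.2525
  [1.5→5.5]: (33.67+33.74)/2 × 4 = 134.82
  [5.5→7]: (33.74+29.15)/2 × 1.5 = 47.1675
  [7→7.25]: (29.15+28.41)/2 × 0.25 = 7.195
  [7.25→10.25]: (28.41+20.63)/2 × 3 = 73.56
  Sum = 287.995 mg/L·hr
buccal film tail: 20.63/0.109 = 189.266; AUC_ev,0→∞ = 287.995 + 189.266 = 477.261 mg/L·hr
F = (AUC_ev/D_ev)/(AUC_iv/D_iv) = (477.261/5)/(520.428/5) = 95.4522/104.0856 = 0.9171

F = 0.917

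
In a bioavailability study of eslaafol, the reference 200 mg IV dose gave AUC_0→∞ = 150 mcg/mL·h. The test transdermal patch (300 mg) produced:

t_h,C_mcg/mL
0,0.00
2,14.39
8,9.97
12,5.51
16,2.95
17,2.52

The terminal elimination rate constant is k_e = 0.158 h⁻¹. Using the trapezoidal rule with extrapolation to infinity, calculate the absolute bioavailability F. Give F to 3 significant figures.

F = 0.685

Trapezoidal AUC_0→17 (transdermal patch):
  [0→2]: (0.00+14.39)/2 × 2 = 14.39
  [2→8]: (14.39+9.97)/2 × 6 = 73.08
  [8→12]: (9.97+5.51)/2 × 4 = 30.96
  [12→16]: (5.51+2.95)/2 × 4 = 16.92
  [16→17]: (2.95+2.52)/2 × 1 = 2.735
  Sum = 138.085 mcg/mL·h
Tail: C_last/k_e = 2.52/0.158 = 15.949
AUC_0→∞ (transdermal patch) = 138.085 + 15.949 = 154.034 mcg/mL·h
F = (AUC_ev/D_ev)/(AUC_iv/D_iv) = (154.034/300)/(150/200) = 0.513447/0.75 = 0.6846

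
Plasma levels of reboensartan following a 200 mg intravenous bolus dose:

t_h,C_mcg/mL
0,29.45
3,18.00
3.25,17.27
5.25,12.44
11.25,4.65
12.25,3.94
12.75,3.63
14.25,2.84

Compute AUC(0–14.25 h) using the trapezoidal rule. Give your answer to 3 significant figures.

Trapezoidal AUC_0→14.25:
  [0→3]: (29.45+18.00)/2 × 3 = 71.175
  [3→3.25]: (18.00+17.27)/2 × 0.25 = 4.40875
  [3.25→5.25]: (17.27+12.44)/2 × 2 = 29.71
  [5.25→11.25]: (12.44+4.65)/2 × 6 = 51.27
  [11.25→12.25]: (4.65+3.94)/2 × 1 = 4.295
  [12.25→12.75]: (3.94+3.63)/2 × 0.5 = 1.8925
  [12.75→14.25]: (3.63+2.84)/2 × 1.5 = 4.8525
  Sum = 167.60375 mcg/mL·h

AUC = 168 mcg/mL·h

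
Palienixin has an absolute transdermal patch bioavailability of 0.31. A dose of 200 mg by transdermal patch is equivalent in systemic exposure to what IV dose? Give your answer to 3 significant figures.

Systemic exposure from an extravascular dose = F × D_ev, so the equivalent IV dose is F × D_ev.
D_iv = F × D_ev = 0.31 × 200 = 62 mg

D_iv = 62.0 mg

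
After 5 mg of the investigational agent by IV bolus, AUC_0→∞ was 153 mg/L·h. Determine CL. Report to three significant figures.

CL = Dose_iv / AUC_0→∞
   = 5 / 153 = 0.0326797 L/h

CL = 0.0327 L/h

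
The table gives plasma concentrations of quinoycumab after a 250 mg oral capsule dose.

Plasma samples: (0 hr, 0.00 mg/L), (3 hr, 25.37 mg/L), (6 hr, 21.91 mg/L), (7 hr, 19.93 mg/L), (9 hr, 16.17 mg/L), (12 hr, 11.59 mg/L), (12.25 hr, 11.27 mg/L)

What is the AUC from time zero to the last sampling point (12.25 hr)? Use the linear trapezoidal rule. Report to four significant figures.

AUC = 210.5 mg/L·hr

Trapezoidal AUC_0→12.25:
  [0→3]: (0.00+25.37)/2 × 3 = 38.055
  [3→6]: (25.37+21.91)/2 × 3 = 70.92
  [6→7]: (21.91+19.93)/2 × 1 = 20.92
  [7→9]: (19.93+16.17)/2 × 2 = 36.1
  [9→12]: (16.17+11.59)/2 × 3 = 41.64
  [12→12.25]: (11.59+11.27)/2 × 0.25 = 2.8575
  Sum = 210.4925 mg/L·hr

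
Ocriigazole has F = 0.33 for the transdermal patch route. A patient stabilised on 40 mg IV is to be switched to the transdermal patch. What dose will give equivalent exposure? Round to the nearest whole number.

D_transdermal = 121 mg

For equal systemic exposure: F × D_ev = D_iv
D_ev = D_iv / F = 40 / 0.33 = 121.212 mg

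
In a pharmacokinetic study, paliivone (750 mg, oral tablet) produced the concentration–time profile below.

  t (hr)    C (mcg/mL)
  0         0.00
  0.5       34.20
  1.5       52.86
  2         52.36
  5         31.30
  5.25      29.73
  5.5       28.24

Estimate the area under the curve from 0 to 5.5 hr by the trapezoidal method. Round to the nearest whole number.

AUC = 219 mcg/mL·hr

Trapezoidal AUC_0→5.5:
  [0→0.5]: (0.00+34.20)/2 × 0.5 = 8.55
  [0.5→1.5]: (34.20+52.86)/2 × 1 = 43.53
  [1.5→2]: (52.86+52.36)/2 × 0.5 = 26.305
  [2→5]: (52.36+31.30)/2 × 3 = 125.49
  [5→5.25]: (31.30+29.73)/2 × 0.25 = 7.62875
  [5.25→5.5]: (29.73+28.24)/2 × 0.25 = 7.24625
  Sum = 218.75 mcg/mL·hr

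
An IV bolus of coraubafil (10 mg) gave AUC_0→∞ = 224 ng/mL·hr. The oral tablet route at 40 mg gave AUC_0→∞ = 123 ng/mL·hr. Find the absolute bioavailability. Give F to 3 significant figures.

F = 0.137

F = (AUC_ev / D_ev) / (AUC_iv / D_iv)
  = (123/40) / (224/10)
  = 3.075 / 22.4 = 0.1373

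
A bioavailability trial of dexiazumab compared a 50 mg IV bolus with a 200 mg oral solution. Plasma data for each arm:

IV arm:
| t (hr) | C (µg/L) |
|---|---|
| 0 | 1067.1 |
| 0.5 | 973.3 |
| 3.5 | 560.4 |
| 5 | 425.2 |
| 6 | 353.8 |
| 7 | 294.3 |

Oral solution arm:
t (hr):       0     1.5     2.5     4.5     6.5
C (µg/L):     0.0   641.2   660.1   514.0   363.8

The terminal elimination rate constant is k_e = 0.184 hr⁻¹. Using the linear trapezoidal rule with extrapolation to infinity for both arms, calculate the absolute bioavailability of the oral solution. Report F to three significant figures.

Trapezoidal AUC_0→7 (IV):
  [0→0.5]: (1067.1+973.3)/2 × 0.5 = 510.1
  [0.5→3.5]: (973.3+560.4)/2 × 3 = 2300.55
  [3.5→5]: (560.4+425.2)/2 × 1.5 = 739.2
  [5→6]: (425.2+353.8)/2 × 1 = 389.5
  [6→7]: (353.8+294.3)/2 × 1 = 324.05
  Sum = 4263.4 µg/L·hr
IV tail: 294.3/0.184 = 1599.457; AUC_iv,0→∞ = 4263.4 + 1599.457 = 5862.857 µg/L·hr
Trapezoidal AUC_0→6.5 (oral solution):
  [0→1.5]: (0.0+641.2)/2 × 1.5 = 480.9
  [1.5→2.5]: (641.2+660.1)/2 × 1 = 650.65
  [2.5→4.5]: (660.1+514.0)/2 × 2 = 1174.1
  [4.5→6.5]: (514.0+363.8)/2 × 2 = 877.8
  Sum = 3183.45 µg/L·hr
oral solution tail: 363.8/0.184 = 1977.174; AUC_ev,0→∞ = 3183.45 + 1977.174 = 5160.624 µg/L·hr
F = (AUC_ev/D_ev)/(AUC_iv/D_iv) = (5160.624/200)/(5862.857/50) = 25.80312/117.25714 = 0.2201

F = 0.220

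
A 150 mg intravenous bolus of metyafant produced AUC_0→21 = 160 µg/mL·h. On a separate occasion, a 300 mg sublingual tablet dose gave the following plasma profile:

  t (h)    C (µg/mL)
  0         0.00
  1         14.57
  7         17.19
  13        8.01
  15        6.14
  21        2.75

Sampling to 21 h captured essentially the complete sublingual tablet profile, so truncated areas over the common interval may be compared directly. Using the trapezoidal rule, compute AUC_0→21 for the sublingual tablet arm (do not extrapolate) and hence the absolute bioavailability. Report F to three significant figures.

F = 0.684

Trapezoidal AUC_0→21 (sublingual tablet):
  [0→1]: (0.00+14.57)/2 × 1 = 7.285
  [1→7]: (14.57+17.19)/2 × 6 = 95.28
  [7→13]: (17.19+8.01)/2 × 6 = 75.6
  [13→15]: (8.01+6.14)/2 × 2 = 14.15
  [15→21]: (6.14+2.75)/2 × 6 = 26.67
  Sum = 218.985 µg/mL·h
F = (AUC_ev/D_ev)/(AUC_iv/D_iv) = (218.985/300)/(160/150) = 0.72995/1.06667 = 0.6843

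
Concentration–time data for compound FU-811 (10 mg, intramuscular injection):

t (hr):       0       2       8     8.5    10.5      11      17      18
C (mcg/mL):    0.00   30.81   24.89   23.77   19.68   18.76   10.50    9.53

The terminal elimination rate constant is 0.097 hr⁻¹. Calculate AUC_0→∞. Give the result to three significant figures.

Trapezoidal AUC_0→18:
  [0→2]: (0.00+30.81)/2 × 2 = 30.81
  [2→8]: (30.81+24.89)/2 × 6 = 167.1
  [8→8.5]: (24.89+23.77)/2 × 0.5 = 12.165
  [8.5→10.5]: (23.77+19.68)/2 × 2 = 43.45
  [10.5→11]: (19.68+18.76)/2 × 0.5 = 9.61
  [11→17]: (18.76+10.50)/2 × 6 = 87.78
  [17→18]: (10.50+9.53)/2 × 1 = 10.015
  Sum = 360.93 mcg/mL·hr
Extrapolated tail: C_last / k_e = 9.53 / 0.097 = 98.247
AUC_0→∞ = 360.93 + 98.247 = 459.177 mcg/mL·hr

AUC = 459 mcg/mL·hr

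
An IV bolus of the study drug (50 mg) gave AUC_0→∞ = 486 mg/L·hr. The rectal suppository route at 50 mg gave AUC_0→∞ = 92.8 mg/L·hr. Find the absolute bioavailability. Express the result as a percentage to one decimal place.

F = (AUC_ev / D_ev) / (AUC_iv / D_iv)
  = (92.8/50) / (486/50)
  = 1.856 / 9.72 = 0.1909
  = 19.09%

F = 19.1%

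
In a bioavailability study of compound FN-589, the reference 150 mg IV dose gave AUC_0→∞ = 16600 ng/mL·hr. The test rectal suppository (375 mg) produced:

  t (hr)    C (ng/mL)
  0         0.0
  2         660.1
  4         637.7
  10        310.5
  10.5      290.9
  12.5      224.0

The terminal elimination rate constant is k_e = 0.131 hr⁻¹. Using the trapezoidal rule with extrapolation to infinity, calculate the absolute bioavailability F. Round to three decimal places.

F = 0.173

Trapezoidal AUC_0→12.5 (rectal suppository):
  [0→2]: (0.0+660.1)/2 × 2 = 660.1
  [2→4]: (660.1+637.7)/2 × 2 = 1297.8
  [4→10]: (637.7+310.5)/2 × 6 = 2844.6
  [10→10.5]: (310.5+290.9)/2 × 0.5 = 150.35
  [10.5→12.5]: (290.9+224.0)/2 × 2 = 514.9
  Sum = 5467.75 ng/mL·hr
Tail: C_last/k_e = 224.0/0.131 = 1709.924
AUC_0→∞ (rectal suppository) = 5467.75 + 1709.924 = 7177.674 ng/mL·hr
F = (AUC_ev/D_ev)/(AUC_iv/D_iv) = (7177.674/375)/(16600/150) = 19.140464/110.667 = 0.1730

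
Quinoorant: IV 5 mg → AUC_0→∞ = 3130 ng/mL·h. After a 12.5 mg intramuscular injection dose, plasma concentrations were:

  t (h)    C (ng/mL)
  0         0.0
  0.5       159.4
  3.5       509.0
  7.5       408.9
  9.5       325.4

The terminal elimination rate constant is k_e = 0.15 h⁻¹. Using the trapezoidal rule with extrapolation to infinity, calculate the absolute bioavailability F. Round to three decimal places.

Trapezoidal AUC_0→9.5 (intramuscular injection):
  [0→0.5]: (0.0+159.4)/2 × 0.5 = 39.85
  [0.5→3.5]: (159.4+509.0)/2 × 3 = 1002.6
  [3.5→7.5]: (509.0+408.9)/2 × 4 = 1835.8
  [7.5→9.5]: (408.9+325.4)/2 × 2 = 734.3
  Sum = 3612.55 ng/mL·h
Tail: C_last/k_e = 325.4/0.15 = 2169.333
AUC_0→∞ (intramuscular injection) = 3612.55 + 2169.333 = 5781.883 ng/mL·h
F = (AUC_ev/D_ev)/(AUC_iv/D_iv) = (5781.883/12.5)/(3130/5) = 462.55064/626 = 0.7389

F = 0.739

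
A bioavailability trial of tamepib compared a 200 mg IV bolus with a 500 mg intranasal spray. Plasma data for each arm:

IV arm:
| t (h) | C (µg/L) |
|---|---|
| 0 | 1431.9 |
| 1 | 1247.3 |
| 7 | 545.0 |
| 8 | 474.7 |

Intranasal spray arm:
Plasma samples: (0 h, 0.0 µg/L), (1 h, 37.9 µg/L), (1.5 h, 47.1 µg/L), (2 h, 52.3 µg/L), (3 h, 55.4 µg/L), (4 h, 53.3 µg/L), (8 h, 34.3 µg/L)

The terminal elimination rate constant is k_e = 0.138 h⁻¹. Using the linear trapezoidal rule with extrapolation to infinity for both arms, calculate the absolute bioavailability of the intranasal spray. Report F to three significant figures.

Trapezoidal AUC_0→8 (IV):
  [0→1]: (1431.9+1247.3)/2 × 1 = 1339.6
  [1→7]: (1247.3+545.0)/2 × 6 = 5376.9
  [7→8]: (545.0+474.7)/2 × 1 = 509.85
  Sum = 7226.35 µg/L·h
IV tail: 474.7/0.138 = 3439.855; AUC_iv,0→∞ = 7226.35 + 3439.855 = 10666.205 µg/L·h
Trapezoidal AUC_0→8 (intranasal spray):
  [0→1]: (0.0+37.9)/2 × 1 = 18.95
  [1→1.5]: (37.9+47.1)/2 × 0.5 = 21.25
  [1.5→2]: (47.1+52.3)/2 × 0.5 = 24.85
  [2→3]: (52.3+55.4)/2 × 1 = 53.85
  [3→4]: (55.4+53.3)/2 × 1 = 54.35
  [4→8]: (53.3+34.3)/2 × 4 = 175.2
  Sum = 348.45 µg/L·h
intranasal spray tail: 34.3/0.138 = 248.551; AUC_ev,0→∞ = 348.45 + 248.551 = 597.001 µg/L·h
F = (AUC_ev/D_ev)/(AUC_iv/D_iv) = (597.001/500)/(10666.205/200) = 1.194002/53.331025 = 0.0224

F = 0.0224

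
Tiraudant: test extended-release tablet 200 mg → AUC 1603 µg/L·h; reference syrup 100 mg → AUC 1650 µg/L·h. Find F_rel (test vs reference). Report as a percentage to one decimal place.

F_rel = (AUC_test/D_test) / (AUC_ref/D_ref)
      = (1603/200) / (1650/100)
      = 8.015 / 16.5 = 0.4858 = 48.58%

F_rel = 48.6%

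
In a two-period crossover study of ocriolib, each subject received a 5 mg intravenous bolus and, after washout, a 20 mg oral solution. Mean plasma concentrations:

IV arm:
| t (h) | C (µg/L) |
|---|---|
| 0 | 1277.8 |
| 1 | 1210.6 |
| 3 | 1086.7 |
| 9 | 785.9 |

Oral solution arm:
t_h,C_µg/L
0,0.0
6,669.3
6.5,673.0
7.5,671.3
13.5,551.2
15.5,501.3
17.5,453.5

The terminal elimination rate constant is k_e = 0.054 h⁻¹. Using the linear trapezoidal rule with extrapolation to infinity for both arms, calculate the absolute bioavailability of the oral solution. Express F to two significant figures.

Trapezoidal AUC_0→9 (IV):
  [0→1]: (1277.8+1210.6)/2 × 1 = 1244.2
  [1→3]: (1210.6+1086.7)/2 × 2 = 2297.3
  [3→9]: (1086.7+785.9)/2 × 6 = 5617.8
  Sum = 9159.3 µg/L·h
IV tail: 785.9/0.054 = 14553.704; AUC_iv,0→∞ = 9159.3 + 14553.704 = 23713.004 µg/L·h
Trapezoidal AUC_0→17.5 (oral solution):
  [0→6]: (0.0+669.3)/2 × 6 = 2007.9
  [6→6.5]: (669.3+673.0)/2 × 0.5 = 335.575
  [6.5→7.5]: (673.0+671.3)/2 × 1 = 672.15
  [7.5→13.5]: (671.3+551.2)/2 × 6 = 3667.5
  [13.5→15.5]: (551.2+501.3)/2 × 2 = 1052.5
  [15.5→17.5]: (501.3+453.5)/2 × 2 = 954.8
  Sum = 8690.425 µg/L·h
oral solution tail: 453.5/0.054 = 8398.148; AUC_ev,0→∞ = 8690.425 + 8398.148 = 17088.573 µg/L·h
F = (AUC_ev/D_ev)/(AUC_iv/D_iv) = (17088.573/20)/(23713.004/5) = 854.42865/4742.6008 = 0.1802

F = 0.18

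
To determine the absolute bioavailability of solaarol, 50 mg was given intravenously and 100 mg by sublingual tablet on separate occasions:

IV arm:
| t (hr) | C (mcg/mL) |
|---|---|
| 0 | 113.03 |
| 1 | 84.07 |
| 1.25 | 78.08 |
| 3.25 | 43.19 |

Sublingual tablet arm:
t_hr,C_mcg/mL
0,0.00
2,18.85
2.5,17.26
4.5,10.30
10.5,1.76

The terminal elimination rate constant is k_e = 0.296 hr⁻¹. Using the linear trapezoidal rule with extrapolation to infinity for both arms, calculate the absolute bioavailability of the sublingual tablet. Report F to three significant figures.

F = 0.126

Trapezoidal AUC_0→3.25 (IV):
  [0→1]: (113.03+84.07)/2 × 1 = 98.55
  [1→1.25]: (84.07+78.08)/2 × 0.25 = 20.26875
  [1.25→3.25]: (78.08+43.19)/2 × 2 = 121.27
  Sum = 240.08875 mcg/mL·hr
IV tail: 43.19/0.296 = 145.912; AUC_iv,0→∞ = 240.08875 + 145.912 = 386.00075 mcg/mL·hr
Trapezoidal AUC_0→10.5 (sublingual tablet):
  [0→2]: (0.00+18.85)/2 × 2 = 18.85
  [2→2.5]: (18.85+17.26)/2 × 0.5 = 9.0275
  [2.5→4.5]: (17.26+10.30)/2 × 2 = 27.56
  [4.5→10.5]: (10.30+1.76)/2 × 6 = 36.18
  Sum = 91.6175 mcg/mL·hr
sublingual tablet tail: 1.76/0.296 = 5.946; AUC_ev,0→∞ = 91.6175 + 5.946 = 97.5635 mcg/mL·hr
F = (AUC_ev/D_ev)/(AUC_iv/D_iv) = (97.5635/100)/(386.00075/50) = 0.975635/7.720015 = 0.1264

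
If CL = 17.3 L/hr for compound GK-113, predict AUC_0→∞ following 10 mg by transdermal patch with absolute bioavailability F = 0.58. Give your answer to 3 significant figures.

AUC_0→∞ = F × Dose / CL
        = 0.58 × 10 / 17.3 = 0.33526 mg/L·hr

AUC = 0.335 mg/L·hr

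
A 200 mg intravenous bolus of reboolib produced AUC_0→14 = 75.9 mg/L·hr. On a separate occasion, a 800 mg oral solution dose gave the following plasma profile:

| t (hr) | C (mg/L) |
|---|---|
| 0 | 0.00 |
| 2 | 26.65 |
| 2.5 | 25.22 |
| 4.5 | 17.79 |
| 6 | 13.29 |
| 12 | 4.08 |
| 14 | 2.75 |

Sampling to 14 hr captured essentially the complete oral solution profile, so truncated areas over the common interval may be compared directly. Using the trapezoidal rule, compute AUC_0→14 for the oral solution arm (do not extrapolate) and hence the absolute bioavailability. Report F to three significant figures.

Trapezoidal AUC_0→14 (oral solution):
  [0→2]: (0.00+26.65)/2 × 2 = 26.65
  [2→2.5]: (26.65+25.22)/2 × 0.5 = 12.9675
  [2.5→4.5]: (25.22+17.79)/2 × 2 = 43.01
  [4.5→6]: (17.79+13.29)/2 × 1.5 = 23.31
  [6→12]: (13.29+4.08)/2 × 6 = 52.11
  [12→14]: (4.08+2.75)/2 × 2 = 6.83
  Sum = 164.8775 mg/L·hr
F = (AUC_ev/D_ev)/(AUC_iv/D_iv) = (164.8775/800)/(75.9/200) = 0.206097/0.3795 = 0.5431

F = 0.543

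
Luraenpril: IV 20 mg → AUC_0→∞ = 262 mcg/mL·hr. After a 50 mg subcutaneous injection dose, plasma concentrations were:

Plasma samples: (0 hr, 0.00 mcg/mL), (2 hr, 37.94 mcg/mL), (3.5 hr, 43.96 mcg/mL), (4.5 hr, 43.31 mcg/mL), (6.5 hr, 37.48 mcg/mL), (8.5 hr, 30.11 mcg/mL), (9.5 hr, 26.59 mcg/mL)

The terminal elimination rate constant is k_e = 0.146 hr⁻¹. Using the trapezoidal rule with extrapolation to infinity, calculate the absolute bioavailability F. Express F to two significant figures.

F = 0.77

Trapezoidal AUC_0→9.5 (subcutaneous injection):
  [0→2]: (0.00+37.94)/2 × 2 = 37.94
  [2→3.5]: (37.94+43.96)/2 × 1.5 = 61.425
  [3.5→4.5]: (43.96+43.31)/2 × 1 = 43.635
  [4.5→6.5]: (43.31+37.48)/2 × 2 = 80.79
  [6.5→8.5]: (37.48+30.11)/2 × 2 = 67.59
  [8.5→9.5]: (30.11+26.59)/2 × 1 = 28.35
  Sum = 319.73 mcg/mL·hr
Tail: C_last/k_e = 26.59/0.146 = 182.123
AUC_0→∞ (subcutaneous injection) = 319.73 + 182.123 = 501.853 mcg/mL·hr
F = (AUC_ev/D_ev)/(AUC_iv/D_iv) = (501.853/50)/(262/20) = 10.03706/13.1 = 0.7662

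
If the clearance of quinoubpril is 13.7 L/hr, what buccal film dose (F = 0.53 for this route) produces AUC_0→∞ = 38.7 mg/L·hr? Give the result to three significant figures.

Dose = 1000 mg

Dose = CL × AUC_0→∞ / F
     = 13.7 × 38.7 / 0.53 = 1000.36 mg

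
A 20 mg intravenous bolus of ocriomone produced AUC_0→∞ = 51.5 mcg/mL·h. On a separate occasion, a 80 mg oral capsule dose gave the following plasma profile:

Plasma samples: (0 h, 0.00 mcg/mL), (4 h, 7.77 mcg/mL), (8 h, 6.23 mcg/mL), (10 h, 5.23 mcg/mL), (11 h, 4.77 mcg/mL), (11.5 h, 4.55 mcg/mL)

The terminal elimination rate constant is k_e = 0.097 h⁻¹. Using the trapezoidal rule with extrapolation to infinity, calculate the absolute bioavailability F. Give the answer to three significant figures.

Trapezoidal AUC_0→11.5 (oral capsule):
  [0→4]: (0.00+7.77)/2 × 4 = 15.54
  [4→8]: (7.77+6.23)/2 × 4 = 28.0
  [8→10]: (6.23+5.23)/2 × 2 = 11.46
  [10→11]: (5.23+4.77)/2 × 1 = 5.0
  [11→11.5]: (4.77+4.55)/2 × 0.5 = 2.33
  Sum = 62.33 mcg/mL·h
Tail: C_last/k_e = 4.55/0.097 = 46.907
AUC_0→∞ (oral capsule) = 62.33 + 46.907 = 109.237 mcg/mL·h
F = (AUC_ev/D_ev)/(AUC_iv/D_iv) = (109.237/80)/(51.5/20) = 1.3654625/2.575 = 0.5303

F = 0.530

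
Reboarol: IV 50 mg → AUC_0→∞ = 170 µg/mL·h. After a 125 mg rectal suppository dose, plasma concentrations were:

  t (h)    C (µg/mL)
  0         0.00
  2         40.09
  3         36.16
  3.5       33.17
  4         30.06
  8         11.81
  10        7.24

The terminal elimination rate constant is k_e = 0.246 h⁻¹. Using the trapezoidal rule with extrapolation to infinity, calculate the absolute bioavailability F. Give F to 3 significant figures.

F = 0.573

Trapezoidal AUC_0→10 (rectal suppository):
  [0→2]: (0.00+40.09)/2 × 2 = 40.09
  [2→3]: (40.09+36.16)/2 × 1 = 38.125
  [3→3.5]: (36.16+33.17)/2 × 0.5 = 17.3325
  [3.5→4]: (33.17+30.06)/2 × 0.5 = 15.8075
  [4→8]: (30.06+11.81)/2 × 4 = 83.74
  [8→10]: (11.81+7.24)/2 × 2 = 19.05
  Sum = 214.145 µg/mL·h
Tail: C_last/k_e = 7.24/0.246 = 29.431
AUC_0→∞ (rectal suppository) = 214.145 + 29.431 = 243.576 µg/mL·h
F = (AUC_ev/D_ev)/(AUC_iv/D_iv) = (243.576/125)/(170/50) = 1.948608/3.4 = 0.5731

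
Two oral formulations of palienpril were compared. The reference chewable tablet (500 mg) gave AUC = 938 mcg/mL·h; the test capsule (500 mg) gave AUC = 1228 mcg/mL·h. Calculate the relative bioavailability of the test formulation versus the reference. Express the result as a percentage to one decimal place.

F_rel = 130.9%

F_rel = (AUC_test/D_test) / (AUC_ref/D_ref)
      = (1228/500) / (938/500)
      = 2.456 / 1.876 = 1.3092 = 130.92%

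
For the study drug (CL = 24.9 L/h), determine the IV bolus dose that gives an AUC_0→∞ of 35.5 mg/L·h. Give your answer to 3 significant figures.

Dose = 884 mg

Dose_iv = CL × AUC_0→∞
     = 24.9 × 35.5 = 883.95 mg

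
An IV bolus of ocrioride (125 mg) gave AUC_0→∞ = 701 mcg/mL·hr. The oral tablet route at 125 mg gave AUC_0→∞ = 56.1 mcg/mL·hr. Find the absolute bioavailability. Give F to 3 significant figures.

F = 0.0800

F = (AUC_ev / D_ev) / (AUC_iv / D_iv)
  = (56.1/125) / (701/125)
  = 0.4488 / 5.608 = 0.0800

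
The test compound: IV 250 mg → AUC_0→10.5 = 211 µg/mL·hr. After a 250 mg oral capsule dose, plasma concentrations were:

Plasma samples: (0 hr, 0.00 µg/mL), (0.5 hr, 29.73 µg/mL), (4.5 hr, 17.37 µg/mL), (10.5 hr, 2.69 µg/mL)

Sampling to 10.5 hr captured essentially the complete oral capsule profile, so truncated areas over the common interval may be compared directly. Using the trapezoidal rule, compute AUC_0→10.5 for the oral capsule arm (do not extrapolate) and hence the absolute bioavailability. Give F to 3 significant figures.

Trapezoidal AUC_0→10.5 (oral capsule):
  [0→0.5]: (0.00+29.73)/2 × 0.5 = 7.4325
  [0.5→4.5]: (29.73+17.37)/2 × 4 = 94.2
  [4.5→10.5]: (17.37+2.69)/2 × 6 = 60.18
  Sum = 161.8125 µg/mL·hr
F = (AUC_ev/D_ev)/(AUC_iv/D_iv) = (161.8125/250)/(211/250) = 0.64725/0.844 = 0.7669

F = 0.767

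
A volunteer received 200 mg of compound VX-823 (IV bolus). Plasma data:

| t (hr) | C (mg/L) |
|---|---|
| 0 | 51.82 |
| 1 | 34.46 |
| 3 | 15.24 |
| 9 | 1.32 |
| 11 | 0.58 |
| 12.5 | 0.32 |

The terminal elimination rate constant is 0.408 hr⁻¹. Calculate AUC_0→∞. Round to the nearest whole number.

AUC = 146 mg/L·hr

Trapezoidal AUC_0→12.5:
  [0→1]: (51.82+34.46)/2 × 1 = 43.14
  [1→3]: (34.46+15.24)/2 × 2 = 49.7
  [3→9]: (15.24+1.32)/2 × 6 = 49.68
  [9→11]: (1.32+0.58)/2 × 2 = 1.9
  [11→12.5]: (0.58+0.32)/2 × 1.5 = 0.675
  Sum = 145.095 mg/L·hr
Extrapolated tail: C_last / k_e = 0.32 / 0.408 = 0.784
AUC_0→∞ = 145.095 + 0.784 = 145.879 mg/L·hr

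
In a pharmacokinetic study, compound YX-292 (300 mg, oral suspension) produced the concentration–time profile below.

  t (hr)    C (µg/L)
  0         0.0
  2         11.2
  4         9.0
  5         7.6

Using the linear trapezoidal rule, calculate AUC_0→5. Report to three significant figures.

AUC = 39.7 µg/L·hr

Trapezoidal AUC_0→5:
  [0→2]: (0.0+11.2)/2 × 2 = 11.2
  [2→4]: (11.2+9.0)/2 × 2 = 20.2
  [4→5]: (9.0+7.6)/2 × 1 = 8.3
  Sum = 39.7 µg/L·hr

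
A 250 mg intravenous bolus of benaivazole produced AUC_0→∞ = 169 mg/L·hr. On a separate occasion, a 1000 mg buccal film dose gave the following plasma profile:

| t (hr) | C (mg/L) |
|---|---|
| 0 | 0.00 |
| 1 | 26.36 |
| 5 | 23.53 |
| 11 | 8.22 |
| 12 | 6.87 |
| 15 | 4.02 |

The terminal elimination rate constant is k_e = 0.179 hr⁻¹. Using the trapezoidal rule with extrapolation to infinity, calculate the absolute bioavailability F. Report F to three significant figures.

F = 0.377

Trapezoidal AUC_0→15 (buccal film):
  [0→1]: (0.00+26.36)/2 × 1 = 13.18
  [1→5]: (26.36+23.53)/2 × 4 = 99.78
  [5→11]: (23.53+8.22)/2 × 6 = 95.25
  [11→12]: (8.22+6.87)/2 × 1 = 7.545
  [12→15]: (6.87+4.02)/2 × 3 = 16.335
  Sum = 232.09 mg/L·hr
Tail: C_last/k_e = 4.02/0.179 = 22.458
AUC_0→∞ (buccal film) = 232.09 + 22.458 = 254.548 mg/L·hr
F = (AUC_ev/D_ev)/(AUC_iv/D_iv) = (254.548/1000)/(169/250) = 0.254548/0.676 = 0.3766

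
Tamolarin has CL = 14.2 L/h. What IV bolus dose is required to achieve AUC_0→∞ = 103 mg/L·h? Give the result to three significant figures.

Dose_iv = CL × AUC_0→∞
     = 14.2 × 103 = 1462.6 mg

Dose = 1460 mg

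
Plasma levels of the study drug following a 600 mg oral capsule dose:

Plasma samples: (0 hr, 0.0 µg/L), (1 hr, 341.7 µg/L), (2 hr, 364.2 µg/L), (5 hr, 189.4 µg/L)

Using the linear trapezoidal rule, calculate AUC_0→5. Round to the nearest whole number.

Trapezoidal AUC_0→5:
  [0→1]: (0.0+341.7)/2 × 1 = 170.85
  [1→2]: (341.7+364.2)/2 × 1 = 352.95
  [2→5]: (364.2+189.4)/2 × 3 = 830.4
  Sum = 1354.2 µg/L·hr

AUC = 1354 µg/L·hr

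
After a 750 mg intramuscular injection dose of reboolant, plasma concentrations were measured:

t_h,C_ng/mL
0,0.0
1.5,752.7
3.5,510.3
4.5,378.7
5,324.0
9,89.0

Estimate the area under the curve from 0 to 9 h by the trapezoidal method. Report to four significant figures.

AUC = 3274 ng/mL·h

Trapezoidal AUC_0→9:
  [0→1.5]: (0.0+752.7)/2 × 1.5 = 564.525
  [1.5→3.5]: (752.7+510.3)/2 × 2 = 1263.0
  [3.5→4.5]: (510.3+378.7)/2 × 1 = 444.5
  [4.5→5]: (378.7+324.0)/2 × 0.5 = 175.675
  [5→9]: (324.0+89.0)/2 × 4 = 826.0
  Sum = 3273.7 ng/mL·h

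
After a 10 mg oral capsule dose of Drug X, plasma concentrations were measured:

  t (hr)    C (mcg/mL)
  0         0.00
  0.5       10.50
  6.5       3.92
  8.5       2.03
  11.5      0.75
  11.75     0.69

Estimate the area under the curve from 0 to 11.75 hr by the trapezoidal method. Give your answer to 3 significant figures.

AUC = 56.2 mcg/mL·hr

Trapezoidal AUC_0→11.75:
  [0→0.5]: (0.00+10.50)/2 × 0.5 = 2.625
  [0.5→6.5]: (10.50+3.92)/2 × 6 = 43.26
  [6.5→8.5]: (3.92+2.03)/2 × 2 = 5.95
  [8.5→11.5]: (2.03+0.75)/2 × 3 = 4.17
  [11.5→11.75]: (0.75+0.69)/2 × 0.25 = 0.18
  Sum = 56.185 mcg/mL·hr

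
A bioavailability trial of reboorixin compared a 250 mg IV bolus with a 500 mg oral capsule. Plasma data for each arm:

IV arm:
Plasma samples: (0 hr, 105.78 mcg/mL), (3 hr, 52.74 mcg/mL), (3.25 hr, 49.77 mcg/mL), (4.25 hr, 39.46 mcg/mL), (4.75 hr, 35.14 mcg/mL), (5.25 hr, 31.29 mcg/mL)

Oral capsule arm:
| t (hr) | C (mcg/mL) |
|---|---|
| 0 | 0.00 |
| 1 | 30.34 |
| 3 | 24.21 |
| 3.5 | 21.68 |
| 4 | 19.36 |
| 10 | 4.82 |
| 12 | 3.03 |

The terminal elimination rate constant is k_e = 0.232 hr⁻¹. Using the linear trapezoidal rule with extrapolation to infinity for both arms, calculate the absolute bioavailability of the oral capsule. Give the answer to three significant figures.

F = 0.199

Trapezoidal AUC_0→5.25 (IV):
  [0→3]: (105.78+52.74)/2 × 3 = 237.78
  [3→3.25]: (52.74+49.77)/2 × 0.25 = 12.81375
  [3.25→4.25]: (49.77+39.46)/2 × 1 = 44.615
  [4.25→4.75]: (39.46+35.14)/2 × 0.5 = 18.65
  [4.75→5.25]: (35.14+31.29)/2 × 0.5 = 16.6075
  Sum = 330.46625 mcg/mL·hr
IV tail: 31.29/0.232 = 134.871; AUC_iv,0→∞ = 330.46625 + 134.871 = 465.33725 mcg/mL·hr
Trapezoidal AUC_0→12 (oral capsule):
  [0→1]: (0.00+30.34)/2 × 1 = 15.17
  [1→3]: (30.34+24.21)/2 × 2 = 54.55
  [3→3.5]: (24.21+21.68)/2 × 0.5 = 11.4725
  [3.5→4]: (21.68+19.36)/2 × 0.5 = 10.26
  [4→10]: (19.36+4.82)/2 × 6 = 72.54
  [10→12]: (4.82+3.03)/2 × 2 = 7.85
  Sum = 171.8425 mcg/mL·hr
oral capsule tail: 3.03/0.232 = 13.060; AUC_ev,0→∞ = 171.8425 + 13.060 = 184.9025 mcg/mL·hr
F = (AUC_ev/D_ev)/(AUC_iv/D_iv) = (184.9025/500)/(465.33725/250) = 0.369805/1.861349 = 0.1987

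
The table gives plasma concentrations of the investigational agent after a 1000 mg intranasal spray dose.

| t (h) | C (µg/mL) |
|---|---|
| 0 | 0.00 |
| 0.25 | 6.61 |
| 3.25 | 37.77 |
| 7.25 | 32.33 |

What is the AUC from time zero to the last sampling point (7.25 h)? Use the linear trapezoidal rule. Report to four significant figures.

Trapezoidal AUC_0→7.25:
  [0→0.25]: (0.00+6.61)/2 × 0.25 = 0.82625
  [0.25→3.25]: (6.61+37.77)/2 × 3 = 66.57
  [3.25→7.25]: (37.77+32.33)/2 × 4 = 140.2
  Sum = 207.59625 µg/mL·h

AUC = 207.6 µg/mL·h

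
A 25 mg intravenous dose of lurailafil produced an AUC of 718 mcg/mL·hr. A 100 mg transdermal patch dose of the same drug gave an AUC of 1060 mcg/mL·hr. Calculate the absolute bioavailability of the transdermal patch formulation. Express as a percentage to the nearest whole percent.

F = 37%

F = (AUC_ev / D_ev) / (AUC_iv / D_iv)
  = (1060/100) / (718/25)
  = 10.6 / 28.72 = 0.3691
  = 36.91%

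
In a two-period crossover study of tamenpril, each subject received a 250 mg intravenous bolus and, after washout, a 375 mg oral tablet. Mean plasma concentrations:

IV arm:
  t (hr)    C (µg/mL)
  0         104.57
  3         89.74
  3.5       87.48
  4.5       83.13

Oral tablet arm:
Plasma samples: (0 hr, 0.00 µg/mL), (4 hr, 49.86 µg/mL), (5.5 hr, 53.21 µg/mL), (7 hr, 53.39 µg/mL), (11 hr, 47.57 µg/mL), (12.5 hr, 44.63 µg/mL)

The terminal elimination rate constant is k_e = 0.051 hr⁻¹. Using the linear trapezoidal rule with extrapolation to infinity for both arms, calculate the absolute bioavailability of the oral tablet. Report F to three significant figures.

F = 0.456

Trapezoidal AUC_0→4.5 (IV):
  [0→3]: (104.57+89.74)/2 × 3 = 291.465
  [3→3.5]: (89.74+87.48)/2 × 0.5 = 44.305
  [3.5→4.5]: (87.48+83.13)/2 × 1 = 85.305
  Sum = 421.075 µg/mL·hr
IV tail: 83.13/0.051 = 1630.000; AUC_iv,0→∞ = 421.075 + 1630.000 = 2051.075 µg/mL·hr
Trapezoidal AUC_0→12.5 (oral tablet):
  [0→4]: (0.00+49.86)/2 × 4 = 99.72
  [4→5.5]: (49.86+53.21)/2 × 1.5 = 77.3025
  [5.5→7]: (53.21+53.39)/2 × 1.5 = 79.95
  [7→11]: (53.39+47.57)/2 × 4 = 201.92
  [11→12.5]: (47.57+44.63)/2 × 1.5 = 69.15
  Sum = 528.0425 µg/mL·hr
oral tablet tail: 44.63/0.051 = 875.098; AUC_ev,0→∞ = 528.0425 + 875.098 = 1403.1405 µg/mL·hr
F = (AUC_ev/D_ev)/(AUC_iv/D_iv) = (1403.1405/375)/(2051.075/250) = 3.741708/8.2043 = 0.4561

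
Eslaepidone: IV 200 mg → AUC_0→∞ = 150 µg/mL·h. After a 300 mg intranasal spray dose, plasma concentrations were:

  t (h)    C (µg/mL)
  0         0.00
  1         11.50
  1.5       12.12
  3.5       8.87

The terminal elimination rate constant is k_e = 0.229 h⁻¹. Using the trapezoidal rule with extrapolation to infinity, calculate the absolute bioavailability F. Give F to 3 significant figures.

F = 0.317

Trapezoidal AUC_0→3.5 (intranasal spray):
  [0→1]: (0.00+11.50)/2 × 1 = 5.75
  [1→1.5]: (11.50+12.12)/2 × 0.5 = 5.905
  [1.5→3.5]: (12.12+8.87)/2 × 2 = 20.99
  Sum = 32.645 µg/mL·h
Tail: C_last/k_e = 8.87/0.229 = 38.734
AUC_0→∞ (intranasal spray) = 32.645 + 38.734 = 71.379 µg/mL·h
F = (AUC_ev/D_ev)/(AUC_iv/D_iv) = (71.379/300)/(150/200) = 0.23793/0.75 = 0.3172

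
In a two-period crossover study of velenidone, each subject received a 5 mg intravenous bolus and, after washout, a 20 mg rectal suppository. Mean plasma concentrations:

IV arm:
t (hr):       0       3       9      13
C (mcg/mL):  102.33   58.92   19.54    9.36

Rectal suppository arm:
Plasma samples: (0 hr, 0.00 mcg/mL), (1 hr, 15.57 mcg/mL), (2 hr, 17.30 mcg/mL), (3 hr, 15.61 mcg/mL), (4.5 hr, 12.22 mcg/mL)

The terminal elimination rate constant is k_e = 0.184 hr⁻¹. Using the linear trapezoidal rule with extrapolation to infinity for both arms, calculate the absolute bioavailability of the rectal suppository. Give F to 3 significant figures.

Trapezoidal AUC_0→13 (IV):
  [0→3]: (102.33+58.92)/2 × 3 = 241.875
  [3→9]: (58.92+19.54)/2 × 6 = 235.38
  [9→13]: (19.54+9.36)/2 × 4 = 57.8
  Sum = 535.055 mcg/mL·hr
IV tail: 9.36/0.184 = 50.870; AUC_iv,0→∞ = 535.055 + 50.870 = 585.925 mcg/mL·hr
Trapezoidal AUC_0→4.5 (rectal suppository):
  [0→1]: (0.00+15.57)/2 × 1 = 7.785
  [1→2]: (15.57+17.30)/2 × 1 = 16.435
  [2→3]: (17.30+15.61)/2 × 1 = 16.455
  [3→4.5]: (15.61+12.22)/2 × 1.5 = 20.8725
  Sum = 61.5475 mcg/mL·hr
rectal suppository tail: 12.22/0.184 = 66.413; AUC_ev,0→∞ = 61.5475 + 66.413 = 127.9605 mcg/mL·hr
F = (AUC_ev/D_ev)/(AUC_iv/D_iv) = (127.9605/20)/(585.925/5) = 6.398025/117.185 = 0.0546

F = 0.0546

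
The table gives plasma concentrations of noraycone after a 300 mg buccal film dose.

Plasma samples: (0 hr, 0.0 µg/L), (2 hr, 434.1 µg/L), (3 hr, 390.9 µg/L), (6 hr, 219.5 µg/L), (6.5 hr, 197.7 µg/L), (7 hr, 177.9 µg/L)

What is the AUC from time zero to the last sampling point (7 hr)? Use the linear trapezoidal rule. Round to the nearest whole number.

AUC = 1960 µg/L·hr

Trapezoidal AUC_0→7:
  [0→2]: (0.0+434.1)/2 × 2 = 434.1
  [2→3]: (434.1+390.9)/2 × 1 = 412.5
  [3→6]: (390.9+219.5)/2 × 3 = 915.6
  [6→6.5]: (219.5+197.7)/2 × 0.5 = 104.3
  [6.5→7]: (197.7+177.9)/2 × 0.5 = 93.9
  Sum = 1960.4 µg/L·hr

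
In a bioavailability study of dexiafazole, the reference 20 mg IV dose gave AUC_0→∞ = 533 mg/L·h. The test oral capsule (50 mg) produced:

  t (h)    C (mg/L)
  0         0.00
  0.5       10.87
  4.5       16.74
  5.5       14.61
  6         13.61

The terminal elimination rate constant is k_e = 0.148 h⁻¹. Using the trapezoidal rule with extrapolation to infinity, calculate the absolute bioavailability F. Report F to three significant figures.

Trapezoidal AUC_0→6 (oral capsule):
  [0→0.5]: (0.00+10.87)/2 × 0.5 = 2.7175
  [0.5→4.5]: (10.87+16.74)/2 × 4 = 55.22
  [4.5→5.5]: (16.74+14.61)/2 × 1 = 15.675
  [5.5→6]: (14.61+13.61)/2 × 0.5 = 7.055
  Sum = 80.6675 mg/L·h
Tail: C_last/k_e = 13.61/0.148 = 91.959
AUC_0→∞ (oral capsule) = 80.6675 + 91.959 = 172.6265 mg/L·h
F = (AUC_ev/D_ev)/(AUC_iv/D_iv) = (172.6265/50)/(533/20) = 3.45253/26.65 = 0.1296

F = 0.130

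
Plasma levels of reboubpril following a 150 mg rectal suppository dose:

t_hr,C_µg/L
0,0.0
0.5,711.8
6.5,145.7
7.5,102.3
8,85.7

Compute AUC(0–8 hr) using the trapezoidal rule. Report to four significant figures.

Trapezoidal AUC_0→8:
  [0→0.5]: (0.0+711.8)/2 × 0.5 = 177.95
  [0.5→6.5]: (711.8+145.7)/2 × 6 = 2572.5
  [6.5→7.5]: (145.7+102.3)/2 × 1 = 124.0
  [7.5→8]: (102.3+85.7)/2 × 0.5 = 47.0
  Sum = 2921.45 µg/L·hr

AUC = 2921 µg/L·hr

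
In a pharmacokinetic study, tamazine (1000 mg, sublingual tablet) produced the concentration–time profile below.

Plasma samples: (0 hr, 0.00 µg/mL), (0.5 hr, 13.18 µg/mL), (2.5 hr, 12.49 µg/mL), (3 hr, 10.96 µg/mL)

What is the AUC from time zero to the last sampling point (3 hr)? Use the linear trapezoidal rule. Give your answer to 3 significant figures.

AUC = 34.8 µg/mL·hr

Trapezoidal AUC_0→3:
  [0→0.5]: (0.00+13.18)/2 × 0.5 = 3.295
  [0.5→2.5]: (13.18+12.49)/2 × 2 = 25.67
  [2.5→3]: (12.49+10.96)/2 × 0.5 = 5.8625
  Sum = 34.8275 µg/mL·hr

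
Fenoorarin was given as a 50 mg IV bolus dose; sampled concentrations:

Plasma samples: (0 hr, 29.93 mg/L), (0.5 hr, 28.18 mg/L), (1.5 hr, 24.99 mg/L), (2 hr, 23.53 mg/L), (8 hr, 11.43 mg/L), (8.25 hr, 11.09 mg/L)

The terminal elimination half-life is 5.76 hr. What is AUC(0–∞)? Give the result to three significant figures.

Trapezoidal AUC_0→8.25:
  [0→0.5]: (29.93+28.18)/2 × 0.5 = 14.5275
  [0.5→1.5]: (28.18+24.99)/2 × 1 = 26.585
  [1.5→2]: (24.99+23.53)/2 × 0.5 = 12.13
  [2→8]: (23.53+11.43)/2 × 6 = 104.88
  [8→8.25]: (11.43+11.09)/2 × 0.25 = 2.815
  Sum = 160.9375 mg/L·hr
k_e = ln2 / t½ = 0.693147 / 5.76 = 0.1203 hr^-1
Extrapolated tail: C_last / k_e = 11.09 / 0.1203 = 92.186
AUC_0→∞ = 160.9375 + 92.186 = 253.1235 mg/L·hr

AUC = 253 mg/L·hr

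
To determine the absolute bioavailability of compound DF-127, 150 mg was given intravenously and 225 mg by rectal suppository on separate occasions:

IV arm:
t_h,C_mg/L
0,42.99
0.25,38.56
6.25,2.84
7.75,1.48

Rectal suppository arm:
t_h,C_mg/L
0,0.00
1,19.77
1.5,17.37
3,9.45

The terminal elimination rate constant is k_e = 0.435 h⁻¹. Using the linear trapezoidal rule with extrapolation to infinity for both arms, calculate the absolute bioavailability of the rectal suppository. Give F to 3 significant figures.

F = 0.288

Trapezoidal AUC_0→7.75 (IV):
  [0→0.25]: (42.99+38.56)/2 × 0.25 = 10.19375
  [0.25→6.25]: (38.56+2.84)/2 × 6 = 124.2
  [6.25→7.75]: (2.84+1.48)/2 × 1.5 = 3.24
  Sum = 137.63375 mg/L·h
IV tail: 1.48/0.435 = 3.402; AUC_iv,0→∞ = 137.63375 + 3.402 = 141.03575 mg/L·h
Trapezoidal AUC_0→3 (rectal suppository):
  [0→1]: (0.00+19.77)/2 × 1 = 9.885
  [1→1.5]: (19.77+17.37)/2 × 0.5 = 9.285
  [1.5→3]: (17.37+9.45)/2 × 1.5 = 20.115
  Sum = 39.285 mg/L·h
rectal suppository tail: 9.45/0.435 = 21.724; AUC_ev,0→∞ = 39.285 + 21.724 = 61.009 mg/L·h
F = (AUC_ev/D_ev)/(AUC_iv/D_iv) = (61.009/225)/(141.03575/150) = 0.271151/0.940238 = 0.2884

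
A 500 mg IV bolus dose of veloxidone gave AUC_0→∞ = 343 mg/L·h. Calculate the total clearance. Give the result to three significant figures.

CL = 1.46 L/h

CL = Dose_iv / AUC_0→∞
   = 500 / 343 = 1.45773 L/h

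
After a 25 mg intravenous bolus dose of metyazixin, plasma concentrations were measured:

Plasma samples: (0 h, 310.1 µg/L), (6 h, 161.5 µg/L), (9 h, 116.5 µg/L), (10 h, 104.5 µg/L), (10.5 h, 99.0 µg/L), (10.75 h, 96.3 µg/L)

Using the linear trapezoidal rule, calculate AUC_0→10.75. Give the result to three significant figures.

AUC = 2020 µg/L·h

Trapezoidal AUC_0→10.75:
  [0→6]: (310.1+161.5)/2 × 6 = 1414.8
  [6→9]: (161.5+116.5)/2 × 3 = 417.0
  [9→10]: (116.5+104.5)/2 × 1 = 110.5
  [10→10.5]: (104.5+99.0)/2 × 0.5 = 50.875
  [10.5→10.75]: (99.0+96.3)/2 × 0.25 = 24.4125
  Sum = 2017.5875 µg/L·h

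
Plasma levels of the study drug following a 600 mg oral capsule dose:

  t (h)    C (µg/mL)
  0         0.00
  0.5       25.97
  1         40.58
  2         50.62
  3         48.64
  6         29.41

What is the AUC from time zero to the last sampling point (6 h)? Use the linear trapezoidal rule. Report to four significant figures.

AUC = 235.4 µg/mL·h

Trapezoidal AUC_0→6:
  [0→0.5]: (0.00+25.97)/2 × 0.5 = 6.4925
  [0.5→1]: (25.97+40.58)/2 × 0.5 = 16.6375
  [1→2]: (40.58+50.62)/2 × 1 = 45.6
  [2→3]: (50.62+48.64)/2 × 1 = 49.63
  [3→6]: (48.64+29.41)/2 × 3 = 117.075
  Sum = 235.435 µg/mL·h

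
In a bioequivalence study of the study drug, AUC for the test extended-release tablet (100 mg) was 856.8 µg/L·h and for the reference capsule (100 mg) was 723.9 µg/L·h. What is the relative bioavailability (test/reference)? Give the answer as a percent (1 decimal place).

F_rel = 118.4%

F_rel = (AUC_test/D_test) / (AUC_ref/D_ref)
      = (856.8/100) / (723.9/100)
      = 8.568 / 7.239 = 1.1836 = 118.36%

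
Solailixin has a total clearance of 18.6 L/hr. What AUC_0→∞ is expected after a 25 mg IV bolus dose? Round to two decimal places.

AUC_0→∞ = Dose_iv / CL
        = 25 / 18.6 = 1.34409 mg/L·hr

AUC = 1.34 mg/L·hr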